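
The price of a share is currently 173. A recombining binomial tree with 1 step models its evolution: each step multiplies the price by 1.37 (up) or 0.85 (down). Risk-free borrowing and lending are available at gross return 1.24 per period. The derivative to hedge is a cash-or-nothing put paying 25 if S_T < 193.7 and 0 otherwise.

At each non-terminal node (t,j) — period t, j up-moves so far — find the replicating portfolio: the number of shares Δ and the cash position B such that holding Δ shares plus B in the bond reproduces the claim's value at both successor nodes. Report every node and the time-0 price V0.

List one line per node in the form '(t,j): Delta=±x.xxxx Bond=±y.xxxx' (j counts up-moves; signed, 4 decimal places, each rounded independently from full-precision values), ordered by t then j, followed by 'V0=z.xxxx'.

No-arbitrage ⇒ martingale measure with p* = (R−d)/(u−d) = 0.7500.
At expiry t=1: V(1,0)=25.0000, V(1,1)=0.0000
Node (0,0) S=173.0000: V=(p*·0.0000+(1−p*)·25.0000)/1.24=5.0403; Δ=(0.0000−25.0000)/(237.0100−147.0500)=-0.2779; B=V−Δ·S=53.1172
Each (Δ,B) replicates both successor values, so the strategy is self-financing and V0 is arbitrage-free.

(0,0): Delta=-0.2779 Bond=53.1172
V0=5.0403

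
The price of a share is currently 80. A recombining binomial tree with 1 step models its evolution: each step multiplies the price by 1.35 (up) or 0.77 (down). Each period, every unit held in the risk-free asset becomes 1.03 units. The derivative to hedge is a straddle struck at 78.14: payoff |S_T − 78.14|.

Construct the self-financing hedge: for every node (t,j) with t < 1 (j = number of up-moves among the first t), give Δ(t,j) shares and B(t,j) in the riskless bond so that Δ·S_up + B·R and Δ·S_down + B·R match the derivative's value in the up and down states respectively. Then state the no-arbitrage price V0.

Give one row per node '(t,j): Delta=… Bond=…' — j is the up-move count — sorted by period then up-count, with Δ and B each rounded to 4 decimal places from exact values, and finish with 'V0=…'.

(0,0): Delta=0.2871 Bond=-1.1101
V0=21.8554

Under the risk-neutral measure, an up-move has probability p* = (R−d)/(u−d) = 0.4483 and values discount at R = 1.03.
Terminal values V(1,·): V(1,0)=16.5400, V(1,1)=29.8600
  t=0,j=0: stock 80.0000 → up 108.0000 (V=29.8600), down 61.6000 (V=16.5400). Price 21.8554; hedge Δ=0.2871, bond B=-1.1101.
Self-financing check: at every node Δ·S+B equals the discounted successor values.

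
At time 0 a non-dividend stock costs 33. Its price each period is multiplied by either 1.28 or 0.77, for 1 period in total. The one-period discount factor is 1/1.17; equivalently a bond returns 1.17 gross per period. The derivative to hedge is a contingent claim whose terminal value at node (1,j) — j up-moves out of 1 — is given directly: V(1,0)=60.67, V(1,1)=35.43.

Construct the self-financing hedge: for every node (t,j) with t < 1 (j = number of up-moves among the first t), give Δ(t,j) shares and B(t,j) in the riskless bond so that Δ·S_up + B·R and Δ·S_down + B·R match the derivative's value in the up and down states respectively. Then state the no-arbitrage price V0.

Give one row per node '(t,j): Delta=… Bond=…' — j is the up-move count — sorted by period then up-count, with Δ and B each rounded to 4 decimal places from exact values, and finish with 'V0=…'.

No-arbitrage ⇒ martingale measure with p* = (R−d)/(u−d) = 0.7843.
Payoff layer (t=1): V(1,0)=60.6700, V(1,1)=35.4300
Node (0,0) S=33.0000: V=(p*·35.4300+(1−p*)·60.6700)/1.17=34.9350; Δ=(35.4300−60.6700)/(42.2400−25.4100)=-1.4997; B=V−Δ·S=84.4252
Self-financing check: at every node Δ·S+B equals the discounted successor values.

(0,0): Delta=-1.4997 Bond=84.4252
V0=34.9350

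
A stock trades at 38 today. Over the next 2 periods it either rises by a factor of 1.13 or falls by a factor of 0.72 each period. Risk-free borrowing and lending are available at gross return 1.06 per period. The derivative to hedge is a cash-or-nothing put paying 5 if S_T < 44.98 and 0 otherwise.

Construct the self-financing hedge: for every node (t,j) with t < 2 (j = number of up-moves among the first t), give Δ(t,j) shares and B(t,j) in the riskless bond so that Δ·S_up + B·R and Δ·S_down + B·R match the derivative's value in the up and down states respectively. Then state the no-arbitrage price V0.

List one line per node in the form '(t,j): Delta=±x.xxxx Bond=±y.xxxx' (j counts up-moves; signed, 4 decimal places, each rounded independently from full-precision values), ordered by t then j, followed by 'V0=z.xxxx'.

No-arbitrage ⇒ martingale measure with p* = (R−d)/(u−d) = 0.8293.
Terminal payoffs: V(2,0)=5.0000, V(2,1)=5.0000, V(2,2)=0.0000
  t=1,j=0: stock 27.3600 → up 30.9168 (V=5.0000), down 19.6992 (V=5.0000). Price 4.7170; hedge Δ=0.0000, bond B=4.7170.
  t=1,j=1: stock 42.9400 → up 48.5222 (V=0.0000), down 30.9168 (V=5.0000). Price 0.8053; hedge Δ=-0.2840, bond B=13.0005.
  t=0,j=0: stock 38.0000 → up 42.9400 (V=0.8053), down 27.3600 (V=4.7170). Price 1.3898; hedge Δ=-0.2511, bond B=10.9304.
Self-financing check: at every node Δ·S+B equals the discounted successor values.

(0,0): Delta=-0.2511 Bond=10.9304
(1,0): Delta=0.0000 Bond=4.7170
(1,1): Delta=-0.2840 Bond=13.0005
V0=1.3898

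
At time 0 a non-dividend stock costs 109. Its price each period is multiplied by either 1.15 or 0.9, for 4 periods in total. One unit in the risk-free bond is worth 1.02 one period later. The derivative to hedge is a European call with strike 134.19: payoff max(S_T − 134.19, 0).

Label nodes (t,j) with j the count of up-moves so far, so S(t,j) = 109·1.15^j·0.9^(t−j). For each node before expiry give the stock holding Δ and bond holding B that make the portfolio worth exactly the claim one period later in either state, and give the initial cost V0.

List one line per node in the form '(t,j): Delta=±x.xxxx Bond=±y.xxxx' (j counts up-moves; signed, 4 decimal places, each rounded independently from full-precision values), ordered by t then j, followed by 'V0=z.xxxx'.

Since d<R<u, set p* = (R−d)/(u−d) = 0.4800; price each node as the discounted p*-expectation of its children.
Terminal values V(4,·): V(4,0)=0.0000, V(4,1)=0.0000, V(4,2)=0.0000, V(4,3)=15.0078, V(4,4)=56.4517
Node (3,0) S=79.4610: V=(p*·0.0000+(1−p*)·0.0000)/1.02=0.0000; Δ=(0.0000−0.0000)/(91.3802−71.5149)=0.0000; B=V−Δ·S=0.0000
Node (3,1) S=101.5335: V=(p*·0.0000+(1−p*)·0.0000)/1.02=0.0000; Δ=(0.0000−0.0000)/(116.7635−91.3802)=0.0000; B=V−Δ·S=0.0000
Node (3,2) S=129.7372: V=(p*·15.0078+(1−p*)·0.0000)/1.02=7.0625; Δ=(15.0078−0.0000)/(149.1978−116.7635)=0.4627; B=V−Δ·S=-52.9688
Node (3,3) S=165.7754: V=(p*·56.4517+(1−p*)·15.0078)/1.02=34.2166; Δ=(56.4517−15.0078)/(190.6417−149.1978)=1.0000; B=V−Δ·S=-131.5588
Node (2,0) S=88.2900: V=(p*·0.0000+(1−p*)·0.0000)/1.02=0.0000; Δ=(0.0000−0.0000)/(101.5335−79.4610)=0.0000; B=V−Δ·S=0.0000
Node (2,1) S=112.8150: V=(p*·7.0625+(1−p*)·0.0000)/1.02=3.3235; Δ=(7.0625−0.0000)/(129.7372−101.5335)=0.2504; B=V−Δ·S=-24.9265
Node (2,2) S=144.1525: V=(p*·34.2166+(1−p*)·7.0625)/1.02=19.7024; Δ=(34.2166−7.0625)/(165.7754−129.7372)=0.7535; B=V−Δ·S=-88.9138
Node (1,0) S=98.1000: V=(p*·3.3235+(1−p*)·0.0000)/1.02=1.5640; Δ=(3.3235−0.0000)/(112.8150−88.2900)=0.1355; B=V−Δ·S=-11.7301
Node (1,1) S=125.3500: V=(p*·19.7024+(1−p*)·3.3235)/1.02=10.9661; Δ=(19.7024−3.3235)/(144.1525−112.8150)=0.5227; B=V−Δ·S=-54.5494
Node (0,0) S=109.0000: V=(p*·10.9661+(1−p*)·1.5640)/1.02=5.9578; Δ=(10.9661−1.5640)/(125.3500−98.1000)=0.3450; B=V−Δ·S=-31.6504
Root portfolio cost Δ·109+B reproduces V0=5.9578.

(0,0): Delta=0.3450 Bond=-31.6504
(1,0): Delta=0.1355 Bond=-11.7301
(1,1): Delta=0.5227 Bond=-54.5494
(2,0): Delta=0.0000 Bond=0.0000
(2,1): Delta=0.2504 Bond=-24.9265
(2,2): Delta=0.7535 Bond=-88.9138
(3,0): Delta=0.0000 Bond=0.0000
(3,1): Delta=0.0000 Bond=0.0000
(3,2): Delta=0.4627 Bond=-52.9688
(3,3): Delta=1.0000 Bond=-131.5588
V0=5.9578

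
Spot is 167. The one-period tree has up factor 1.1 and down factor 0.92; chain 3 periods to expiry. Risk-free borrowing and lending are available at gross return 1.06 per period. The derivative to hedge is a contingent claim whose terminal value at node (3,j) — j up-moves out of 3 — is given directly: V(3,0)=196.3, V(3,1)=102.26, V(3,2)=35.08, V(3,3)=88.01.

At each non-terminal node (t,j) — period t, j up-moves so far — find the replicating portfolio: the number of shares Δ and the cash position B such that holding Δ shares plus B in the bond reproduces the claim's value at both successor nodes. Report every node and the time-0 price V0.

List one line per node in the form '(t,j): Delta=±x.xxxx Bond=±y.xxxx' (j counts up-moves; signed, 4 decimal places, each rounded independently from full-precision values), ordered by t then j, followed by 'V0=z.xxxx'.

The replicating-portfolio and risk-neutral prices coincide; use p* = (1.06−0.92)/(1.1−0.92) = 0.7778 for the latter.
Terminal payoffs: V(3,0)=196.3000, V(3,1)=102.2600, V(3,2)=35.0800, V(3,3)=88.0100
(2,0): S=141.3488. Δ = (V_up−V_dn)/(S_up−S_dn) = (102.2600−196.3000)/(155.4837−130.0409) = -3.6961. V = [p*·102.2600 + (1−p*)·196.3000]/1.06 = 116.1866. B = V − Δ·S = 638.6310.
(2,1): S=169.0040. Δ = (V_up−V_dn)/(S_up−S_dn) = (35.0800−102.2600)/(185.9044−155.4837) = -2.2084. V = [p*·35.0800 + (1−p*)·102.2600]/1.06 = 47.1782. B = V − Δ·S = 420.4004.
(2,2): S=202.0700. Δ = (V_up−V_dn)/(S_up−S_dn) = (88.0100−35.0800)/(222.2770−185.9044) = 1.4552. V = [p*·88.0100 + (1−p*)·35.0800]/1.06 = 71.9319. B = V − Δ·S = -222.1237.
(1,0): S=153.6400. Δ = (V_up−V_dn)/(S_up−S_dn) = (47.1782−116.1866)/(169.0040−141.3488) = -2.4953. V = [p*·47.1782 + (1−p*)·116.1866]/1.06 = 58.9749. B = V − Δ·S = 442.3548.
(1,1): S=183.7000. Δ = (V_up−V_dn)/(S_up−S_dn) = (71.9319−47.1782)/(202.0700−169.0040) = 0.7486. V = [p*·71.9319 + (1−p*)·47.1782]/1.06 = 62.6708. B = V − Δ·S = -74.8496.
(0,0): S=167.0000. Δ = (V_up−V_dn)/(S_up−S_dn) = (62.6708−58.9749)/(183.7000−153.6400) = 0.1230. V = [p*·62.6708 + (1−p*)·58.9749]/1.06 = 58.3486. B = V − Δ·S = 37.8158.
Root portfolio cost Δ·167+B reproduces V0=58.3486.

(0,0): Delta=0.1230 Bond=37.8158
(1,0): Delta=-2.4953 Bond=442.3548
(1,1): Delta=0.7486 Bond=-74.8496
(2,0): Delta=-3.6961 Bond=638.6310
(2,1): Delta=-2.2084 Bond=420.4004
(2,2): Delta=1.4552 Bond=-222.1237
V0=58.3486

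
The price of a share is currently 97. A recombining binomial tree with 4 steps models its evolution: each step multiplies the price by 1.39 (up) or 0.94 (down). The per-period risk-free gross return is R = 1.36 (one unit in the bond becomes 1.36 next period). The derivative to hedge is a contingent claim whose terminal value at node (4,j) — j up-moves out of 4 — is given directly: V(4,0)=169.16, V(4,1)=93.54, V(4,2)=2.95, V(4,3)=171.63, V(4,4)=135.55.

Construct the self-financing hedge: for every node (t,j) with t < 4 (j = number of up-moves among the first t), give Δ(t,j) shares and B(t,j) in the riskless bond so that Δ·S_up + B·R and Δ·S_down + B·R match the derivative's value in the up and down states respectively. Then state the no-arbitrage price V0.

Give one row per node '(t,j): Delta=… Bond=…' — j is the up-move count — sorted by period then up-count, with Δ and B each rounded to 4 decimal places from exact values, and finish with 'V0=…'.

(0,0): Delta=-0.0100 Bond=41.9640
(1,0): Delta=1.7832 Bond=-106.4325
(1,1): Delta=-0.0966 Bond=68.7499
(2,0): Delta=-1.7080 Bond=154.4815
(2,1): Delta=1.9519 Bond=-166.1217
(2,2): Delta=-0.1956 Bond=112.0443
(3,0): Delta=-2.0858 Bond=240.5307
(3,1): Delta=-1.6898 Bond=207.9209
(3,2): Delta=2.1278 Bond=-256.9145
(3,3): Delta=-0.3078 Bond=181.6155
V0=40.9955

The replicating-portfolio and risk-neutral prices coincide; use p* = (1.36−0.94)/(1.39−0.94) = 0.9333 for the latter.
Terminal payoffs: V(4,0)=169.1600, V(4,1)=93.5400, V(4,2)=2.9500, V(4,3)=171.6300, V(4,4)=135.5500
Node (3,0) S=80.5666: V=(p*·93.5400+(1−p*)·169.1600)/1.36=72.4863; Δ=(93.5400−169.1600)/(111.9876−75.7326)=-2.0858; B=V−Δ·S=240.5307
Node (3,1) S=119.1358: V=(p*·2.9500+(1−p*)·93.5400)/1.36=6.6098; Δ=(2.9500−93.5400)/(165.5987−111.9876)=-1.6898; B=V−Δ·S=207.9209
Node (3,2) S=176.1689: V=(p*·171.6300+(1−p*)·2.9500)/1.36=117.9299; Δ=(171.6300−2.9500)/(244.8747−165.5987)=2.1278; B=V−Δ·S=-256.9145
Node (3,3) S=260.5050: V=(p*·135.5500+(1−p*)·171.6300)/1.36=101.4377; Δ=(135.5500−171.6300)/(362.1020−244.8747)=-0.3078; B=V−Δ·S=181.6155
Node (2,0) S=85.7092: V=(p*·6.6098+(1−p*)·72.4863)/1.36=8.0894; Δ=(6.6098−72.4863)/(119.1358−80.5666)=-1.7080; B=V−Δ·S=154.4815
Node (2,1) S=126.7402: V=(p*·117.9299+(1−p*)·6.6098)/1.36=81.2563; Δ=(117.9299−6.6098)/(176.1689−119.1358)=1.9519; B=V−Δ·S=-166.1217
Node (2,2) S=187.4137: V=(p*·101.4377+(1−p*)·117.9299)/1.36=75.3950; Δ=(101.4377−117.9299)/(260.5050−176.1689)=-0.1956; B=V−Δ·S=112.0443
Node (1,0) S=91.1800: V=(p*·81.2563+(1−p*)·8.0894)/1.36=56.1607; Δ=(81.2563−8.0894)/(126.7402−85.7092)=1.7832; B=V−Δ·S=-106.4325
Node (1,1) S=134.8300: V=(p*·75.3950+(1−p*)·81.2563)/1.36=55.7248; Δ=(75.3950−81.2563)/(187.4137−126.7402)=-0.0966; B=V−Δ·S=68.7499
Node (0,0) S=97.0000: V=(p*·55.7248+(1−p*)·56.1607)/1.36=40.9955; Δ=(55.7248−56.1607)/(134.8300−91.1800)=-0.0100; B=V−Δ·S=41.9640
Each (Δ,B) replicates both successor values, so the strategy is self-financing and V0 is arbitrage-free.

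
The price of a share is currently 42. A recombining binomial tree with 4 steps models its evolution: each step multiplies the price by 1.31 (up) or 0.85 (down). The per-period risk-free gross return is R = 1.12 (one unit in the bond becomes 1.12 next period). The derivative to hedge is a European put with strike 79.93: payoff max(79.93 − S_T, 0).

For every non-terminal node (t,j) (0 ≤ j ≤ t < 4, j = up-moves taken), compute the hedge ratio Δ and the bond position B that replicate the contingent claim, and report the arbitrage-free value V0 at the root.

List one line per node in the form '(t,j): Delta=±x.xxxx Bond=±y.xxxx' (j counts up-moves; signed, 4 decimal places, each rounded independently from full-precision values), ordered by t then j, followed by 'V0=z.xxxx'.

(0,0): Delta=-0.6713 Bond=40.3611
(1,0): Delta=-0.9945 Bond=56.7445
(1,1): Delta=-0.5237 Bond=37.0836
(2,0): Delta=-1.0000 Bond=63.7197
(2,1): Delta=-0.9920 Bond=63.4371
(2,2): Delta=-0.3098 Bond=26.1201
(3,0): Delta=-1.0000 Bond=71.3661
(3,1): Delta=-1.0000 Bond=71.3661
(3,2): Delta=-0.9884 Bond=70.8268
(3,3): Delta=0.0000 Bond=0.0000
V0=12.1672

The replicating-portfolio and risk-neutral prices coincide; use p* = (1.12−0.85)/(1.31−0.85) = 0.5870 for the latter.
Terminal values V(4,·): V(4,0)=58.0057, V(4,1)=46.1408, V(4,2)=27.8549, V(4,3)=0.0000, V(4,4)=0.0000
(3,0): S=25.7932. Δ = (V_up−V_dn)/(S_up−S_dn) = (46.1408−58.0057)/(33.7892−21.9243) = -1.0000. V = [p*·46.1408 + (1−p*)·58.0057]/1.12 = 45.5728. B = V − Δ·S = 71.3661.
(3,1): S=39.7520. Δ = (V_up−V_dn)/(S_up−S_dn) = (27.8549−46.1408)/(52.0751−33.7892) = -1.0000. V = [p*·27.8549 + (1−p*)·46.1408]/1.12 = 31.6141. B = V − Δ·S = 71.3661.
(3,2): S=61.2648. Δ = (V_up−V_dn)/(S_up−S_dn) = (0.0000−27.8549)/(80.2568−52.0751) = -0.9884. V = [p*·0.0000 + (1−p*)·27.8549]/1.12 = 10.2726. B = V − Δ·S = 70.8268.
(3,3): S=94.4198. Δ = (V_up−V_dn)/(S_up−S_dn) = (0.0000−0.0000)/(123.6900−80.2568) = 0.0000. V = [p*·0.0000 + (1−p*)·0.0000]/1.12 = 0.0000. B = V − Δ·S = 0.0000.
(2,0): S=30.3450. Δ = (V_up−V_dn)/(S_up−S_dn) = (31.6141−45.5728)/(39.7519−25.7932) = -1.0000. V = [p*·31.6141 + (1−p*)·45.5728]/1.12 = 33.3747. B = V − Δ·S = 63.7197.
(2,1): S=46.7670. Δ = (V_up−V_dn)/(S_up−S_dn) = (10.2726−31.6141)/(61.2648−39.7520) = -0.9920. V = [p*·10.2726 + (1−p*)·31.6141]/1.12 = 17.0425. B = V − Δ·S = 63.4371.
(2,2): S=72.0762. Δ = (V_up−V_dn)/(S_up−S_dn) = (0.0000−10.2726)/(94.4198−61.2648) = -0.3098. V = [p*·0.0000 + (1−p*)·10.2726]/1.12 = 3.7884. B = V − Δ·S = 26.1201.
(1,0): S=35.7000. Δ = (V_up−V_dn)/(S_up−S_dn) = (17.0425−33.3747)/(46.7670−30.3450) = -0.9945. V = [p*·17.0425 + (1−p*)·33.3747]/1.12 = 21.2396. B = V − Δ·S = 56.7445.
(1,1): S=55.0200. Δ = (V_up−V_dn)/(S_up−S_dn) = (3.7884−17.0425)/(72.0762−46.7670) = -0.5237. V = [p*·3.7884 + (1−p*)·17.0425]/1.12 = 8.2705. B = V − Δ·S = 37.0836.
(0,0): S=42.0000. Δ = (V_up−V_dn)/(S_up−S_dn) = (8.2705−21.2396)/(55.0200−35.7000) = -0.6713. V = [p*·8.2705 + (1−p*)·21.2396]/1.12 = 12.1672. B = V − Δ·S = 40.3611.
Root portfolio cost Δ·42+B reproduces V0=12.1672.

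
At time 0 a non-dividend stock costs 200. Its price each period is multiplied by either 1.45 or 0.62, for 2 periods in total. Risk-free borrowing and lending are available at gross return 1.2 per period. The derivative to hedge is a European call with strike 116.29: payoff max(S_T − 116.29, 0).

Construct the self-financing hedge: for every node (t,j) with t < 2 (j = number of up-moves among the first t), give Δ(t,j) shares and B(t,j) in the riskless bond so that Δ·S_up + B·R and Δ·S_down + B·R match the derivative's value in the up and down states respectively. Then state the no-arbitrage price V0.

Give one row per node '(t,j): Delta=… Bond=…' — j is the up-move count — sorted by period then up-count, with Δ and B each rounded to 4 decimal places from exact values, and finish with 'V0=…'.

Risk-neutral probability p* = (R−d)/(u−d) = (1.2−0.62)/(1.45−0.62) = 0.6988.
At expiry t=2: V(2,0)=0.0000, V(2,1)=63.5100, V(2,2)=304.2100
(1,0): S=124.0000. Δ = (V_up−V_dn)/(S_up−S_dn) = (63.5100−0.0000)/(179.8000−76.8800) = 0.6171. V = [p*·63.5100 + (1−p*)·0.0000]/1.2 = 36.9837. B = V − Δ·S = -39.5343.
(1,1): S=290.0000. Δ = (V_up−V_dn)/(S_up−S_dn) = (304.2100−63.5100)/(420.5000−179.8000) = 1.0000. V = [p*·304.2100 + (1−p*)·63.5100]/1.2 = 193.0917. B = V − Δ·S = -96.9083.
(0,0): S=200.0000. Δ = (V_up−V_dn)/(S_up−S_dn) = (193.0917−36.9837)/(290.0000−124.0000) = 0.9404. V = [p*·193.0917 + (1−p*)·36.9837]/1.2 = 121.7260. B = V − Δ·S = -66.3558.
The time-0 hedge costs 121.7260, which is the no-arbitrage price.

(0,0): Delta=0.9404 Bond=-66.3558
(1,0): Delta=0.6171 Bond=-39.5343
(1,1): Delta=1.0000 Bond=-96.9083
V0=121.7260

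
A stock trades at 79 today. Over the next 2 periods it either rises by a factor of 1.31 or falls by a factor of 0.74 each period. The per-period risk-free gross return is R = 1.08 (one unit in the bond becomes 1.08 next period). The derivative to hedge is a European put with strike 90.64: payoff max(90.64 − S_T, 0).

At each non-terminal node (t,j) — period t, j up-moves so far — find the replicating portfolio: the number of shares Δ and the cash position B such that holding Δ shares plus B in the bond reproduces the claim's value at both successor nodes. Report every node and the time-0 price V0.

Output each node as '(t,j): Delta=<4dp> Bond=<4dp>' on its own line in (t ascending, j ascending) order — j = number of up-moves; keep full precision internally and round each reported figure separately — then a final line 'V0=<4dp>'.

(0,0): Delta=-0.4489 Bond=47.8782
(1,0): Delta=-1.0000 Bond=83.9259
(1,1): Delta=-0.2383 Bond=29.9142
V0=12.4153

Since d<R<u, set p* = (R−d)/(u−d) = 0.5965; price each node as the discounted p*-expectation of its children.
At expiry t=2: V(2,0)=47.3796, V(2,1)=14.0574, V(2,2)=0.0000
(1,0): S=58.4600. Δ = (V_up−V_dn)/(S_up−S_dn) = (14.0574−47.3796)/(76.5826−43.2604) = -1.0000. V = [p*·14.0574 + (1−p*)·47.3796]/1.08 = 25.4659. B = V − Δ·S = 83.9259.
(1,1): S=103.4900. Δ = (V_up−V_dn)/(S_up−S_dn) = (0.0000−14.0574)/(135.5719−76.5826) = -0.2383. V = [p*·0.0000 + (1−p*)·14.0574]/1.08 = 5.2521. B = V − Δ·S = 29.9142.
(0,0): S=79.0000. Δ = (V_up−V_dn)/(S_up−S_dn) = (5.2521−25.4659)/(103.4900−58.4600) = -0.4489. V = [p*·5.2521 + (1−p*)·25.4659]/1.08 = 12.4153. B = V − Δ·S = 47.8782.
Check: Δ(0,0)·S0 + B(0,0) = 12.4153 = V0.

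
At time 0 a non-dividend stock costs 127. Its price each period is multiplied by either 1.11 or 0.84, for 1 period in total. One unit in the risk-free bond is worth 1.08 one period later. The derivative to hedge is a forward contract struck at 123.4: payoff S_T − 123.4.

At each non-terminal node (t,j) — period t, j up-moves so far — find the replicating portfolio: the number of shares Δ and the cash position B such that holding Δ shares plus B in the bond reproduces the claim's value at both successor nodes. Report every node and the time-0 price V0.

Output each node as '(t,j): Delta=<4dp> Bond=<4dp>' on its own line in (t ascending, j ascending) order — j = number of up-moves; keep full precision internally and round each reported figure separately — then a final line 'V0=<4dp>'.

No-arbitrage ⇒ martingale measure with p* = (R−d)/(u−d) = 0.8889.
Payoff layer (t=1): V(1,0)=-16.7200, V(1,1)=17.5700
(0,0): S=127.0000. Δ = (V_up−V_dn)/(S_up−S_dn) = (17.5700−-16.7200)/(140.9700−106.6800) = 1.0000. V = [p*·17.5700 + (1−p*)·-16.7200]/1.08 = 12.7407. B = V − Δ·S = -114.2593.
Root portfolio cost Δ·127+B reproduces V0=12.7407.

(0,0): Delta=1.0000 Bond=-114.2593
V0=12.7407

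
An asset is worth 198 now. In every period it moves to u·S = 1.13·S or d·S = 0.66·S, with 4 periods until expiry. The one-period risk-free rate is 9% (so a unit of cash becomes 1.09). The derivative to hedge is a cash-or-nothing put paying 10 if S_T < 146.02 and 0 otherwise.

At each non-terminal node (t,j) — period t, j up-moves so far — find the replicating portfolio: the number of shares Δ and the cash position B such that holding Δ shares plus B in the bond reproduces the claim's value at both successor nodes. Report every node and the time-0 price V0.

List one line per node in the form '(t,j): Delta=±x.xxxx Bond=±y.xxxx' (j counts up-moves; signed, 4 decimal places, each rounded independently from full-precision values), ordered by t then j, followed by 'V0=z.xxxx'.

Since d<R<u, set p* = (R−d)/(u−d) = 0.9149; price each node as the discounted p*-expectation of its children.
Terminal values V(4,·): V(4,0)=10.0000, V(4,1)=10.0000, V(4,2)=10.0000, V(4,3)=0.0000, V(4,4)=0.0000
  t=3,j=0: stock 56.9242 → up 64.3244 (V=10.0000), down 37.5700 (V=10.0000). Price 9.1743; hedge Δ=0.0000, bond B=9.1743.
  t=3,j=1: stock 97.4611 → up 110.1311 (V=10.0000), down 64.3244 (V=10.0000). Price 9.1743; hedge Δ=0.0000, bond B=9.1743.
  t=3,j=2: stock 166.8653 → up 188.5578 (V=0.0000), down 110.1311 (V=10.0000). Price 0.7808; hedge Δ=-0.1275, bond B=22.0574.
  t=3,j=3: stock 285.6936 → up 322.8338 (V=0.0000), down 188.5578 (V=0.0000). Price 0.0000; hedge Δ=0.0000, bond B=0.0000.
  t=2,j=0: stock 86.2488 → up 97.4611 (V=9.1743), down 56.9242 (V=9.1743). Price 8.4168; hedge Δ=0.0000, bond B=8.4168.
  t=2,j=1: stock 147.6684 → up 166.8653 (V=0.7808), down 97.4611 (V=9.1743). Price 1.3717; hedge Δ=-0.1209, bond B=19.2302.
  t=2,j=2: stock 252.8262 → up 285.6936 (V=0.0000), down 166.8653 (V=0.7808). Price 0.0610; hedge Δ=-0.0066, bond B=1.7222.
  t=1,j=0: stock 130.6800 → up 147.6684 (V=1.3717), down 86.2488 (V=8.4168). Price 1.8085; hedge Δ=-0.1147, bond B=16.7981.
  t=1,j=1: stock 223.7400 → up 252.8262 (V=0.0610), down 147.6684 (V=1.3717). Price 0.1583; hedge Δ=-0.0125, bond B=2.9470.
  t=0,j=0: stock 198.0000 → up 223.7400 (V=0.1583), down 130.6800 (V=1.8085). Price 0.2741; hedge Δ=-0.0177, bond B=3.7852.
Root portfolio cost Δ·198+B reproduces V0=0.2741.

(0,0): Delta=-0.0177 Bond=3.7852
(1,0): Delta=-0.1147 Bond=16.7981
(1,1): Delta=-0.0125 Bond=2.9470
(2,0): Delta=0.0000 Bond=8.4168
(2,1): Delta=-0.1209 Bond=19.2302
(2,2): Delta=-0.0066 Bond=1.7222
(3,0): Delta=0.0000 Bond=9.1743
(3,1): Delta=0.0000 Bond=9.1743
(3,2): Delta=-0.1275 Bond=22.0574
(3,3): Delta=0.0000 Bond=0.0000
V0=0.2741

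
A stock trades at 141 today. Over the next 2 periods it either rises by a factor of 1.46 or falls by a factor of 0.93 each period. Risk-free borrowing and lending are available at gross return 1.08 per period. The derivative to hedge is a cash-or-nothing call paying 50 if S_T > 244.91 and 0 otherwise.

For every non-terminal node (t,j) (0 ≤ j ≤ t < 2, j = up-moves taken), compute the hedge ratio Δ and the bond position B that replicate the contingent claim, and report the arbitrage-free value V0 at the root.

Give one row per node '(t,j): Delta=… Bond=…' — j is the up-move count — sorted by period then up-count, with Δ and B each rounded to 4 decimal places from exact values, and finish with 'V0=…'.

(0,0): Delta=0.1753 Bond=-21.2885
(1,0): Delta=0.0000 Bond=0.0000
(1,1): Delta=0.4583 Bond=-81.2369
V0=3.4336

The replicating-portfolio and risk-neutral prices coincide; use p* = (1.08−0.93)/(1.46−0.93) = 0.2830 for the latter.
At expiry t=2: V(2,0)=0.0000, V(2,1)=0.0000, V(2,2)=50.0000
Node (1,0) S=131.1300: V=(p*·0.0000+(1−p*)·0.0000)/1.08=0.0000; Δ=(0.0000−0.0000)/(191.4498−121.9509)=0.0000; B=V−Δ·S=0.0000
Node (1,1) S=205.8600: V=(p*·50.0000+(1−p*)·0.0000)/1.08=13.1027; Δ=(50.0000−0.0000)/(300.5556−191.4498)=0.4583; B=V−Δ·S=-81.2369
Node (0,0) S=141.0000: V=(p*·13.1027+(1−p*)·0.0000)/1.08=3.4336; Δ=(13.1027−0.0000)/(205.8600−131.1300)=0.1753; B=V−Δ·S=-21.2885
Self-financing check: at every node Δ·S+B equals the discounted successor values.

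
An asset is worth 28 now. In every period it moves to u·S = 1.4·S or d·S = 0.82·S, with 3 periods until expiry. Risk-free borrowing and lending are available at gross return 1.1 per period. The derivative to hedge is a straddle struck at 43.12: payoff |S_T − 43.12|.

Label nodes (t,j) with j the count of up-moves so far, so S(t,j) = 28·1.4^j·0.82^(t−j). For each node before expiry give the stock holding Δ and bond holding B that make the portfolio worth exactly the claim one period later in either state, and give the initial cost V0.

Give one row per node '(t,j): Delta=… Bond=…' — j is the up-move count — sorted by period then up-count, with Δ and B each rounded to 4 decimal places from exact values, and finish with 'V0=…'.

The replicating-portfolio and risk-neutral prices coincide; use p* = (1.1−0.82)/(1.4−0.82) = 0.4828 for the latter.
Payoff layer (t=3): V(3,0)=27.6817, V(3,1)=16.7619, V(3,2)=1.8816, V(3,3)=33.7120
  t=2,j=0: stock 18.8272 → up 26.3581 (V=16.7619), down 15.4383 (V=27.6817). Price 20.3728; hedge Δ=-1.0000, bond B=39.2000.
  t=2,j=1: stock 32.1440 → up 45.0016 (V=1.8816), down 26.3581 (V=16.7619). Price 8.7076; hedge Δ=-0.7981, bond B=34.3633.
  t=2,j=2: stock 54.8800 → up 76.8320 (V=33.7120), down 45.0016 (V=1.8816). Price 15.6800; hedge Δ=1.0000, bond B=-39.2000.
  t=1,j=0: stock 22.9600 → up 32.1440 (V=8.7076), down 18.8272 (V=20.3728). Price 13.4012; hedge Δ=-0.8760, bond B=33.5137.
  t=1,j=1: stock 39.2000 → up 54.8800 (V=15.6800), down 32.1440 (V=8.7076). Price 10.9760; hedge Δ=0.3067, bond B=-1.0455.
  t=0,j=0: stock 28.0000 → up 39.2000 (V=10.9760), down 22.9600 (V=13.4012). Price 11.1185; hedge Δ=-0.1493, bond B=15.2999.
Root portfolio cost Δ·28+B reproduces V0=11.1185.

(0,0): Delta=-0.1493 Bond=15.2999
(1,0): Delta=-0.8760 Bond=33.5137
(1,1): Delta=0.3067 Bond=-1.0455
(2,0): Delta=-1.0000 Bond=39.2000
(2,1): Delta=-0.7981 Bond=34.3633
(2,2): Delta=1.0000 Bond=-39.2000
V0=11.1185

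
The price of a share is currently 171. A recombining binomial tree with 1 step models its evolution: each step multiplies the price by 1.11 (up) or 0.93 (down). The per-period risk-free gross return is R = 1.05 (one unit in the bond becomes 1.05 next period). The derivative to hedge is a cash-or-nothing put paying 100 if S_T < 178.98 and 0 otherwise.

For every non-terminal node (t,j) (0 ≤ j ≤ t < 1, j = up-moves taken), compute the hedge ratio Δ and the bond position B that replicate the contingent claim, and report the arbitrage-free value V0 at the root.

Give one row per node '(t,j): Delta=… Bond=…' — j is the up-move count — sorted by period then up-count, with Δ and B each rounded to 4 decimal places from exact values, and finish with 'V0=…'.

The replicating-portfolio and risk-neutral prices coincide; use p* = (1.05−0.93)/(1.11−0.93) = 0.6667 for the latter.
Terminal values V(1,·): V(1,0)=100.0000, V(1,1)=0.0000
  t=0,j=0: stock 171.0000 → up 189.8100 (V=0.0000), down 159.0300 (V=100.0000). Price 31.7460; hedge Δ=-3.2489, bond B=587.3016.
Each (Δ,B) replicates both successor values, so the strategy is self-financing and V0 is arbitrage-free.

(0,0): Delta=-3.2489 Bond=587.3016
V0=31.7460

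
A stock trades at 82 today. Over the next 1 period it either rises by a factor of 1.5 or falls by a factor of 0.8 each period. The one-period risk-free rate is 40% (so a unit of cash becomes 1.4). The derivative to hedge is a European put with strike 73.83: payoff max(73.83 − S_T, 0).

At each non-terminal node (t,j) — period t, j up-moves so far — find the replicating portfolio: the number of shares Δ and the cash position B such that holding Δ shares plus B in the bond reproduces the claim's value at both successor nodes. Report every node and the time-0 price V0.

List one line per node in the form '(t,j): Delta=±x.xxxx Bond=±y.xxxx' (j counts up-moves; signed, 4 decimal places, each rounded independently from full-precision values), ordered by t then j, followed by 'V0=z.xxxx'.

(0,0): Delta=-0.1434 Bond=12.5969
V0=0.8398

Since d<R<u, set p* = (R−d)/(u−d) = 0.8571; price each node as the discounted p*-expectation of its children.
Payoff layer (t=1): V(1,0)=8.2300, V(1,1)=0.0000
(0,0): S=82.0000. Δ = (V_up−V_dn)/(S_up−S_dn) = (0.0000−8.2300)/(123.0000−65.6000) = -0.1434. V = [p*·0.0000 + (1−p*)·8.2300]/1.4 = 0.8398. B = V − Δ·S = 12.5969.
Each (Δ,B) replicates both successor values, so the strategy is self-financing and V0 is arbitrage-free.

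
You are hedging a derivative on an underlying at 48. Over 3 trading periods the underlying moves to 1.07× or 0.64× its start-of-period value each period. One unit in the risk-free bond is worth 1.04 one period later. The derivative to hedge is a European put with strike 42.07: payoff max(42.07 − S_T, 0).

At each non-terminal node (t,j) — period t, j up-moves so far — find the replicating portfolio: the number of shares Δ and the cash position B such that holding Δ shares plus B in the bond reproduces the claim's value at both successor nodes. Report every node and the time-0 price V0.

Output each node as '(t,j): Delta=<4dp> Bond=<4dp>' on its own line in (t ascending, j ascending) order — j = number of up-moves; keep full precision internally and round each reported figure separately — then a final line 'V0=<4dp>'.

Risk-neutral probability p* = (R−d)/(u−d) = (1.04−0.64)/(1.07−0.64) = 0.9302.
Payoff layer (t=3): V(3,0)=29.4871, V(3,1)=21.0329, V(3,2)=6.8987, V(3,3)=0.0000
Node (2,0) S=19.6608: V=(p*·21.0329+(1−p*)·29.4871)/1.04=20.7911; Δ=(21.0329−29.4871)/(21.0371−12.5829)=-1.0000; B=V−Δ·S=40.4519
Node (2,1) S=32.8704: V=(p*·6.8987+(1−p*)·21.0329)/1.04=7.5815; Δ=(6.8987−21.0329)/(35.1713−21.0371)=-1.0000; B=V−Δ·S=40.4519
Node (2,2) S=54.9552: V=(p*·0.0000+(1−p*)·6.8987)/1.04=0.4628; Δ=(0.0000−6.8987)/(58.8021−35.1713)=-0.2919; B=V−Δ·S=16.5062
Node (1,0) S=30.7200: V=(p*·7.5815+(1−p*)·20.7911)/1.04=8.1761; Δ=(7.5815−20.7911)/(32.8704−19.6608)=-1.0000; B=V−Δ·S=38.8961
Node (1,1) S=51.3600: V=(p*·0.4628+(1−p*)·7.5815)/1.04=0.9225; Δ=(0.4628−7.5815)/(54.9552−32.8704)=-0.3223; B=V−Δ·S=17.4777
Node (0,0) S=48.0000: V=(p*·0.9225+(1−p*)·8.1761)/1.04=1.3737; Δ=(0.9225−8.1761)/(51.3600−30.7200)=-0.3514; B=V−Δ·S=18.2423
Check: Δ(0,0)·S0 + B(0,0) = 1.3737 = V0.

(0,0): Delta=-0.3514 Bond=18.2423
(1,0): Delta=-1.0000 Bond=38.8961
(1,1): Delta=-0.3223 Bond=17.4777
(2,0): Delta=-1.0000 Bond=40.4519
(2,1): Delta=-1.0000 Bond=40.4519
(2,2): Delta=-0.2919 Bond=16.5062
V0=1.3737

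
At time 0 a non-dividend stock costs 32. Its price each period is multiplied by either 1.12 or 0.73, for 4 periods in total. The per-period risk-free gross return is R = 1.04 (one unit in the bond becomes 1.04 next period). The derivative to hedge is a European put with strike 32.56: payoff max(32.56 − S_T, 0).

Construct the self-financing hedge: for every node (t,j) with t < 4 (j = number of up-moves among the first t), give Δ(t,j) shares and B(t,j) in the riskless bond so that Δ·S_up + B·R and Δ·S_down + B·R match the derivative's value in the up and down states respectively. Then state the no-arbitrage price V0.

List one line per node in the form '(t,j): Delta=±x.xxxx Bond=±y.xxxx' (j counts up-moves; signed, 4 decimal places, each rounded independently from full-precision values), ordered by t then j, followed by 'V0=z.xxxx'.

(0,0): Delta=-0.3656 Bond=13.6933
(1,0): Delta=-0.9834 Bond=28.6733
(1,1): Delta=-0.2616 Bond=10.5166
(2,0): Delta=-1.0000 Bond=30.1036
(2,1): Delta=-0.9806 Bond=29.7471
(2,2): Delta=-0.1407 Bond=6.0831
(3,0): Delta=-1.0000 Bond=31.3077
(3,1): Delta=-1.0000 Bond=31.3077
(3,2): Delta=-0.9773 Bond=30.8413
(3,3): Delta=0.0000 Bond=0.0000
V0=1.9952

No-arbitrage ⇒ martingale measure with p* = (R−d)/(u−d) = 0.7949.
Terminal payoffs: V(4,0)=23.4726, V(4,1)=18.6176, V(4,2)=11.1690, V(4,3)=0.0000, V(4,4)=0.0000
Node (3,0) S=12.4485: V=(p*·18.6176+(1−p*)·23.4726)/1.04=18.8591; Δ=(18.6176−23.4726)/(13.9424−9.0874)=-1.0000; B=V−Δ·S=31.3077
Node (3,1) S=19.0991: V=(p*·11.1690+(1−p*)·18.6176)/1.04=12.2086; Δ=(11.1690−18.6176)/(21.3910−13.9424)=-1.0000; B=V−Δ·S=31.3077
Node (3,2) S=29.3028: V=(p*·0.0000+(1−p*)·11.1690)/1.04=2.2030; Δ=(0.0000−11.1690)/(32.8191−21.3910)=-0.9773; B=V−Δ·S=30.8413
Node (3,3) S=44.9577: V=(p*·0.0000+(1−p*)·0.0000)/1.04=0.0000; Δ=(0.0000−0.0000)/(50.3526−32.8191)=0.0000; B=V−Δ·S=0.0000
Node (2,0) S=17.0528: V=(p*·12.2086+(1−p*)·18.8591)/1.04=13.0508; Δ=(12.2086−18.8591)/(19.0991−12.4485)=-1.0000; B=V−Δ·S=30.1036
Node (2,1) S=26.1632: V=(p*·2.2030+(1−p*)·12.2086)/1.04=4.0917; Δ=(2.2030−12.2086)/(29.3028−19.0991)=-0.9806; B=V−Δ·S=29.7471
Node (2,2) S=40.1408: V=(p*·0.0000+(1−p*)·2.2030)/1.04=0.4345; Δ=(0.0000−2.2030)/(44.9577−29.3028)=-0.1407; B=V−Δ·S=6.0831
Node (1,0) S=23.3600: V=(p*·4.0917+(1−p*)·13.0508)/1.04=5.7014; Δ=(4.0917−13.0508)/(26.1632−17.0528)=-0.9834; B=V−Δ·S=28.6733
Node (1,1) S=35.8400: V=(p*·0.4345+(1−p*)·4.0917)/1.04=1.1391; Δ=(0.4345−4.0917)/(40.1408−26.1632)=-0.2616; B=V−Δ·S=10.5166
Node (0,0) S=32.0000: V=(p*·1.1391+(1−p*)·5.7014)/1.04=1.9952; Δ=(1.1391−5.7014)/(35.8400−23.3600)=-0.3656; B=V−Δ·S=13.6933
Self-financing check: at every node Δ·S+B equals the discounted successor values.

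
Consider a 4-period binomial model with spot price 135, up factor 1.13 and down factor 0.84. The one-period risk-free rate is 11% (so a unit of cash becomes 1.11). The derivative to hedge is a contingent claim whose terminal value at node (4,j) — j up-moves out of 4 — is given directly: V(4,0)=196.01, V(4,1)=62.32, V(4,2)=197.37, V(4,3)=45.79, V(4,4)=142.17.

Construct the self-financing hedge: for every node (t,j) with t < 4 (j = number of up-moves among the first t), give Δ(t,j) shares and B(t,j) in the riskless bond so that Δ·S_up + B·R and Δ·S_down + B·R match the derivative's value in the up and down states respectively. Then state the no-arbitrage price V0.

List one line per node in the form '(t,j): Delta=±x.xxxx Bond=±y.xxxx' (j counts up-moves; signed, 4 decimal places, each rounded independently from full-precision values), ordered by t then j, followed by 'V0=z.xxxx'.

(0,0): Delta=0.9777 Bond=-51.6352
(1,0): Delta=-2.8304 Bond=374.5275
(1,1): Delta=1.1874 Bond=-89.3035
(2,0): Delta=3.7999 Bond=-215.8552
(2,1): Delta=-3.1955 Bond=462.5093
(2,2): Delta=1.4287 Bond=-140.7295
(3,0): Delta=-5.7614 Bond=525.4505
(3,1): Delta=4.3264 Bond=-296.2696
(3,2): Delta=-3.6097 Bond=573.3597
(3,3): Delta=1.7062 Bond=-210.2519
V0=80.3532

No-arbitrage ⇒ martingale measure with p* = (R−d)/(u−d) = 0.9310.
Payoff layer (t=4): V(4,0)=196.0100, V(4,1)=62.3200, V(4,2)=197.3700, V(4,3)=45.7900, V(4,4)=142.1700
(3,0): S=80.0150. Δ = (V_up−V_dn)/(S_up−S_dn) = (62.3200−196.0100)/(90.4170−67.2126) = -5.7614. V = [p*·62.3200 + (1−p*)·196.0100]/1.11 = 64.4505. B = V − Δ·S = 525.4505.
(3,1): S=107.6393. Δ = (V_up−V_dn)/(S_up−S_dn) = (197.3700−62.3200)/(121.6324−90.4170) = 4.3264. V = [p*·197.3700 + (1−p*)·62.3200]/1.11 = 169.4200. B = V − Δ·S = -296.2696.
(3,2): S=144.8005. Δ = (V_up−V_dn)/(S_up−S_dn) = (45.7900−197.3700)/(163.6245−121.6324) = -3.6097. V = [p*·45.7900 + (1−p*)·197.3700]/1.11 = 50.6701. B = V − Δ·S = 573.3597.
(3,3): S=194.7911. Δ = (V_up−V_dn)/(S_up−S_dn) = (142.1700−45.7900)/(220.1139−163.6245) = 1.7062. V = [p*·142.1700 + (1−p*)·45.7900]/1.11 = 122.0929. B = V − Δ·S = -210.2519.
(2,0): S=95.2560. Δ = (V_up−V_dn)/(S_up−S_dn) = (169.4200−64.4505)/(107.6393−80.0150) = 3.7999. V = [p*·169.4200 + (1−p*)·64.4505]/1.11 = 146.1088. B = V − Δ·S = -215.8552.
(2,1): S=128.1420. Δ = (V_up−V_dn)/(S_up−S_dn) = (50.6701−169.4200)/(144.8005−107.6393) = -3.1955. V = [p*·50.6701 + (1−p*)·169.4200]/1.11 = 53.0268. B = V − Δ·S = 462.5093.
(2,2): S=172.3815. Δ = (V_up−V_dn)/(S_up−S_dn) = (122.0929−50.6701)/(194.7911−144.8005) = 1.4287. V = [p*·122.0929 + (1−p*)·50.6701]/1.11 = 105.5560. B = V − Δ·S = -140.7295.
(1,0): S=113.4000. Δ = (V_up−V_dn)/(S_up−S_dn) = (53.0268−146.1088)/(128.1420−95.2560) = -2.8304. V = [p*·53.0268 + (1−p*)·146.1088]/1.11 = 53.5552. B = V − Δ·S = 374.5275.
(1,1): S=152.5500. Δ = (V_up−V_dn)/(S_up−S_dn) = (105.5560−53.0268)/(172.3815−128.1420) = 1.1874. V = [p*·105.5560 + (1−p*)·53.0268]/1.11 = 91.8318. B = V − Δ·S = -89.3035.
(0,0): S=135.0000. Δ = (V_up−V_dn)/(S_up−S_dn) = (91.8318−53.5552)/(152.5500−113.4000) = 0.9777. V = [p*·91.8318 + (1−p*)·53.5552]/1.11 = 80.3532. B = V − Δ·S = -51.6352.
Check: Δ(0,0)·S0 + B(0,0) = 80.3532 = V0.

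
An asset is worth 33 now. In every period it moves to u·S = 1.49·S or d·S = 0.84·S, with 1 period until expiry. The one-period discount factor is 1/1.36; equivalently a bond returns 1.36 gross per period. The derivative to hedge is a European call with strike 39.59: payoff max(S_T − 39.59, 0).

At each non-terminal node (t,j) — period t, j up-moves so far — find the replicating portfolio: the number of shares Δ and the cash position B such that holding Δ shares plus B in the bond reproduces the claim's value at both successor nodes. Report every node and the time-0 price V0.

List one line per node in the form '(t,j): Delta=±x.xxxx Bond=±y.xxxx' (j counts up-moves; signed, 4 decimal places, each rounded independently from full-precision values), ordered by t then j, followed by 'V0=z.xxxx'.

(0,0): Delta=0.4466 Bond=-9.1032
V0=5.6353

No-arbitrage ⇒ martingale measure with p* = (R−d)/(u−d) = 0.8000.
Terminal values V(1,·): V(1,0)=0.0000, V(1,1)=9.5800
  t=0,j=0: stock 33.0000 → up 49.1700 (V=9.5800), down 27.7200 (V=0.0000). Price 5.6353; hedge Δ=0.4466, bond B=-9.1032.
Check: Δ(0,0)·S0 + B(0,0) = 5.6353 = V0.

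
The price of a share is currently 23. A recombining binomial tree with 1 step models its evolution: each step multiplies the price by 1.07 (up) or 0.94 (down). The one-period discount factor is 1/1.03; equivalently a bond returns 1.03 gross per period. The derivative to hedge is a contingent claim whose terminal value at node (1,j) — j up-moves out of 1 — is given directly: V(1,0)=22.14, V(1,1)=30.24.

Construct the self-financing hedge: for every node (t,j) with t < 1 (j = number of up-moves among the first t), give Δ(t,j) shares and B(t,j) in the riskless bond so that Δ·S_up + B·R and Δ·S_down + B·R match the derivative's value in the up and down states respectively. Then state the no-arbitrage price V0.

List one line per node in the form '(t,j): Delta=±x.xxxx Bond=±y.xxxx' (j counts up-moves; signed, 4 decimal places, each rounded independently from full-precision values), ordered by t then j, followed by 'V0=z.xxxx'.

No-arbitrage ⇒ martingale measure with p* = (R−d)/(u−d) = 0.6923.
Terminal values V(1,·): V(1,0)=22.1400, V(1,1)=30.2400
Node (0,0) S=23.0000: V=(p*·30.2400+(1−p*)·22.1400)/1.03=26.9395; Δ=(30.2400−22.1400)/(24.6100−21.6200)=2.7090; B=V−Δ·S=-35.3682
Root portfolio cost Δ·23+B reproduces V0=26.9395.

(0,0): Delta=2.7090 Bond=-35.3682
V0=26.9395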